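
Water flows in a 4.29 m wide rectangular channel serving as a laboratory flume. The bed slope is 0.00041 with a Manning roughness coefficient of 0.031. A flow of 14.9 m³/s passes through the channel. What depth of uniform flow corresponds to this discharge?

y_n = 4.21 m

Manning's equation rearranged: A R^(2/3) = nQ / (1·√S) = 0.031 × 14.9 / (√0.00041) = 22.81.
Try y = 4.89 m: A R^(2/3) = 27.38 — high.
Try y = 3.1 m: A R^(2/3) = 15.58 — low.
Try y = 4.21 m: A R^(2/3) = 22.83 — close enough.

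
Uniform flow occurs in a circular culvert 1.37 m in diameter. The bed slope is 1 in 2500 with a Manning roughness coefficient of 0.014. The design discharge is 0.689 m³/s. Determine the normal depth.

y_n = 0.819 m

Manning's equation rearranged: A R^(2/3) = nQ / (1·√S) = 0.014 × 0.689 / (√0.0004) = 0.4823.
Try y = 0.94 m: A R^(2/3) = 0.5884 — high.
Try y = 0.694 m: A R^(2/3) = 0.3689 — low.
Try y = 0.819 m: A R^(2/3) = 0.4821 — matches.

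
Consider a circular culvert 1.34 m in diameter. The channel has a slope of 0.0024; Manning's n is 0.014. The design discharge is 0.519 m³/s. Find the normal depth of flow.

Manning's equation rearranged: A R^(2/3) = nQ / (1·√S) = 0.014 × 0.519 / (√0.0024) = 0.1483.
Try y = 0.483 m: A R^(2/3) = 0.189 — high.
Try y = 0.425 m: A R^(2/3) = 0.1483 — close enough.

y_n = 0.425 m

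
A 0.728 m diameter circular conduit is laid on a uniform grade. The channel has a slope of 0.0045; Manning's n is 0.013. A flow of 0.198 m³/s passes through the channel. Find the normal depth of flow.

y_n = 0.267 m

Manning's equation rearranged: A R^(2/3) = nQ / (1·√S) = 0.013 × 0.198 / (√0.0045) = 0.03837.
Try y = 0.182 m: A R^(2/3) = 0.01831 — short.
Try y = 0.294 m: A R^(2/3) = 0.04584 — over.
Try y = 0.267 m: A R^(2/3) = 0.03837 — ≈ 0.03837.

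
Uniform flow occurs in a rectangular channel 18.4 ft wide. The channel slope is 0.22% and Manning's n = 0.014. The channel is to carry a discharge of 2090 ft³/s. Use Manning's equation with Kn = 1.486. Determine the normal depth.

Manning's equation rearranged: A R^(2/3) = nQ / (1.486·√S) = 0.014 × 2090 / (1.486 × √0.0022) = 419.8.
Try y = 10.5 ft: A R^(2/3) = 557.6 — high.
Try y = 8.48 ft: A R^(2/3) = 419.8 — ≈ 419.8.

y_n = 8.48 ft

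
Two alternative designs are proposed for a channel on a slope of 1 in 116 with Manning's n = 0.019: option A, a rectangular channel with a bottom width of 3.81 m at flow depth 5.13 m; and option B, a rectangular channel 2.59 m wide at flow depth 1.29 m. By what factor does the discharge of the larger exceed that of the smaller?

9.74

Channel A: Flow area A = b·y = 3.81 × 5.13 = 19.55 m². Wetted perimeter P = b + 2y = 3.81 + 2×5.13 = 14.07 m. Hydraulic radius R = A/P = 19.55/14.07 = 1.389 m. Q_A = (1/0.019)·19.55·1.389^(2/3)·√0.008621 = 118.9 m³/s.
Channel B: Flow area A = b·y = 2.59 × 1.29 = 3.341 m². Wetted perimeter P = b + 2y = 2.59 + 2×1.29 = 5.17 m. Hydraulic radius R = A/P = 3.341/5.17 = 0.6462 m. Q_B = (1/0.019)·3.341·0.6462^(2/3)·√0.008621 = 12.2 m³/s.
The larger discharge is 118.9 m³/s and the smaller is 12.2 m³/s; the ratio is 9.74.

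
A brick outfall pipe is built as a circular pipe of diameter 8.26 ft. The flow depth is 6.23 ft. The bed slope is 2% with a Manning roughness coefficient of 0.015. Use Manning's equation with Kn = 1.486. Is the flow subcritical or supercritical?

supercritical

For a circular section of diameter D = 8.26 ft at depth y = 6.23 ft, the central angle is θ = 2 arccos(1 − 2y/D) = 4.208 rad. Then A = (D²/8)(θ − sin θ) = 43.36 ft² and P = Dθ/2 = 17.38 ft.
Hydraulic radius R = A/P = 43.36/17.38 = 2.495 ft.
V = (1.486/n) R^(2/3) √S = (1.486/0.015) × 2.495^(2/3) × √0.02 = 25.77 ft/s. Hydraulic depth D_h = A/T = 43.36/7.112 = 6.096 ft.
Froude number Fr = V/√(g·D_h) = 25.77/√(32.2×6.096) = 1.84, which is greater than 1, so the flow is supercritical.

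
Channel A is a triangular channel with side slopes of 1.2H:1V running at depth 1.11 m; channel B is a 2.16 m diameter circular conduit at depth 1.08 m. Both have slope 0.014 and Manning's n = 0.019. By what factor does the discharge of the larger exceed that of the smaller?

Channel A: For a triangular section with side slope z = 1.2: A = zy² = 1.2×1.11² = 1.479 m²; P = 2y√(1+z²) = 2×1.11×1.562 = 3.468 m. Hydraulic radius R = A/P = 1.479/3.468 = 0.4264 m. Q_A = (1/0.019)·1.479·0.4264^(2/3)·√0.014 = 5.216 m³/s.
Channel B: For a circular section of diameter D = 2.16 m at depth y = 1.08 m, the central angle is θ = 2 arccos(1 − 2y/D) = 3.142 rad. Then A = (D²/8)(θ − sin θ) = 1.832 m² and P = Dθ/2 = 3.393 m. Hydraulic radius R = A/P = 1.832/3.393 = 0.54 m. Q_B = (1/0.019)·1.832·0.54^(2/3)·√0.014 = 7.566 m³/s.
The larger discharge is 7.566 m³/s and the smaller is 5.216 m³/s; the ratio is 1.45.

1.45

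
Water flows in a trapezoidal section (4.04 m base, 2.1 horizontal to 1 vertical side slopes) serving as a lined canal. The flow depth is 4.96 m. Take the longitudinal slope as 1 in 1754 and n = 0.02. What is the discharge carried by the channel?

Q = 164 m³/s

With bottom width b = 4.04 m and side slope z = 2.1: A = (b + zy)y = (4.04 + 2.1×4.96)×4.96 = 71.7 m²; P = b + 2y√(1+z²) = 4.04 + 2×4.96×2.326 = 27.11 m.
Hydraulic radius R = A/P = 71.7/27.11 = 2.645 m.
Manning's equation: Q = (1/n) A R^(2/3) S^(1/2) = (1/0.02) × 71.7 × 2.645^(2/3) × 0.0005701^(1/2) = 164 m³/s.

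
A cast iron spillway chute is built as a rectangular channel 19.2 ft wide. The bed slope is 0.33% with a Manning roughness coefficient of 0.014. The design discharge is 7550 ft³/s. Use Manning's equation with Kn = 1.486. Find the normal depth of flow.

Manning's equation rearranged: A R^(2/3) = nQ / (1.486·√S) = 0.014 × 7550 / (1.486 × √0.0033) = 1238.
At y = 21.1 ft: A R^(2/3) = 1425 — high.
At y = 14 ft: A R^(2/3) = 857.2 — low.
At y = 18.8 ft: A R^(2/3) = 1238 — close enough.

y_n = 18.8 ft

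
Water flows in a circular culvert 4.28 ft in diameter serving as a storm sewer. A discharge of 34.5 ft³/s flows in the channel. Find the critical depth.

y_c = 1.71 ft

At critical depth, Q² T / (g A³) = 1, i.e. A³/T = Q²/g = 34.5²/32.2 = 36.96.
Trying y = 1.39 ft: A³/T = 16.58 — too small.
Trying y = 1.89 ft: A³/T = 54.09 — too large.
Trying y = 1.71 ft: A³/T = 36.85 — close enough.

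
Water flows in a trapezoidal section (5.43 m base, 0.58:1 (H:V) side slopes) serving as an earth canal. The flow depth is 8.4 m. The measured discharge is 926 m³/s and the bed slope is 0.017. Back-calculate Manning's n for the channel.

n = 0.028

With bottom width b = 5.43 m and side slope z = 0.58: A = (b + zy)y = (5.43 + 0.58×8.4)×8.4 = 86.54 m²; P = b + 2y√(1+z²) = 5.43 + 2×8.4×1.156 = 24.85 m.
Hydraulic radius R = A/P = 86.54/24.85 = 3.482 m.
Rearranging Manning's equation: n = (1/Q) A R^(2/3) S^(1/2) = (1/926) × 86.54 × 3.482^(2/3) × √0.017 = 0.028.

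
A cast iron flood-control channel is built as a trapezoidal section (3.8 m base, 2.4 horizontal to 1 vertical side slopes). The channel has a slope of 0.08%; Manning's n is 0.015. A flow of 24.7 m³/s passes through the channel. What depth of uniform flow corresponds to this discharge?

y_n = 1.65 m

Manning's equation rearranged: A R^(2/3) = nQ / (1·√S) = 0.015 × 24.7 / (√0.0008) = 13.1.
Try y = 1.39 m: A R^(2/3) = 9.242 — too small.
Try y = 2 m: A R^(2/3) = 19.54 — too large.
Try y = 1.65 m: A R^(2/3) = 13.09 — close enough.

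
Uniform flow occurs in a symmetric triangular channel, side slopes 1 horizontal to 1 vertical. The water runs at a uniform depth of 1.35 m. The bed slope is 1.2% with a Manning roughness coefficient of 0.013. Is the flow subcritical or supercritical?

supercritical

For a triangular section with side slope z = 1: A = zy² = 1×1.35² = 1.823 m²; P = 2y√(1+z²) = 2×1.35×1.414 = 3.818 m.
Hydraulic radius R = A/P = 1.823/3.818 = 0.4773 m.
V = (1/n) R^(2/3) √S = (1/0.013) × 0.4773^(2/3) × √0.012 = 5.146 m/s. Hydraulic depth D_h = A/T = 1.823/2.7 = 0.675 m.
Froude number Fr = V/√(g·D_h) = 5.146/√(9.81×0.675) = 2, which is greater than 1, so the flow is supercritical.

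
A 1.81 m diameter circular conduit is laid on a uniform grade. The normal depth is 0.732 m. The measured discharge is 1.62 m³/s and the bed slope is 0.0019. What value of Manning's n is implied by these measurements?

n = 0.014

For a circular section of diameter D = 1.81 m at depth y = 0.732 m, the central angle is θ = 2 arccos(1 − 2y/D) = 2.757 rad. Then A = (D²/8)(θ − sin θ) = 0.9753 m² and P = Dθ/2 = 2.495 m.
Hydraulic radius R = A/P = 0.9753/2.495 = 0.3909 m.
Rearranging Manning's equation: n = (1/Q) A R^(2/3) S^(1/2) = (1/1.62) × 0.9753 × 0.3909^(2/3) × √0.0019 = 0.014.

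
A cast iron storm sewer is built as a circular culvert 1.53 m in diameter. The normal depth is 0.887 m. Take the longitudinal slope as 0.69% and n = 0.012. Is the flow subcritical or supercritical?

For a circular section of diameter D = 1.53 m at depth y = 0.887 m, the central angle is θ = 2 arccos(1 − 2y/D) = 3.462 rad. Then A = (D²/8)(θ − sin θ) = 1.105 m² and P = Dθ/2 = 2.648 m.
Hydraulic radius R = A/P = 1.105/2.648 = 0.4173 m.
V = (1/n) R^(2/3) √S = (1/0.012) × 0.4173^(2/3) × √0.0069 = 3.865 m/s. Hydraulic depth D_h = A/T = 1.105/1.51 = 0.7317 m.
Froude number Fr = V/√(g·D_h) = 3.865/√(9.81×0.7317) = 1.44, which is greater than 1, so the flow is supercritical.

supercritical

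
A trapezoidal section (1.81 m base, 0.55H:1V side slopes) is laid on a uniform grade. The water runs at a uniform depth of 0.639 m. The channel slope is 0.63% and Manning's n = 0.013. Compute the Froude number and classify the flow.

With bottom width b = 1.81 m and side slope z = 0.55: A = (b + zy)y = (1.81 + 0.55×0.639)×0.639 = 1.381 m²; P = b + 2y√(1+z²) = 1.81 + 2×0.639×1.141 = 3.269 m.
Hydraulic radius R = A/P = 1.381/3.269 = 0.4226 m.
V = (1/n) R^(2/3) √S = (1/0.013) × 0.4226^(2/3) × √0.0063 = 3.438 m/s. Hydraulic depth D_h = A/T = 1.381/2.513 = 0.5496 m.
Froude number Fr = V/√(g·D_h) = 3.438/√(9.81×0.5496) = 1.48, which is greater than 1, so the flow is supercritical.

supercritical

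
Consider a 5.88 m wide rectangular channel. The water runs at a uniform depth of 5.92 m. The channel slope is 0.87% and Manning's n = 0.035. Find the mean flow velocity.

Flow area A = b·y = 5.88 × 5.92 = 34.81 m². Wetted perimeter P = b + 2y = 5.88 + 2×5.92 = 17.72 m.
Hydraulic radius R = A/P = 34.81/17.72 = 1.964 m.
From Manning's equation, V = (1/n) R^(2/3) S^(1/2) = (1/0.035) × 1.964^(2/3) × 0.0087^(1/2) = 4.18 m/s.

V = 4.18 m/s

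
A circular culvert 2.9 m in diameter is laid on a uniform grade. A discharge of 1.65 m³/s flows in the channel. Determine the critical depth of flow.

y_c = 0.543 m

At critical depth, Q² T / (g A³) = 1, i.e. A³/T = Q²/g = 1.65²/9.81 = 0.2775.
At y = 0.62 m: A³/T = 0.4655 — too large.
At y = 0.543 m: A³/T = 0.2769 — ≈ 0.2775.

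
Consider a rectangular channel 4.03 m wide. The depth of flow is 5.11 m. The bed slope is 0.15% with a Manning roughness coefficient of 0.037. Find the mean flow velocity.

Flow area A = b·y = 4.03 × 5.11 = 20.59 m². Wetted perimeter P = b + 2y = 4.03 + 2×5.11 = 14.25 m.
Hydraulic radius R = A/P = 20.59/14.25 = 1.445 m.
From Manning's equation, V = (1/n) R^(2/3) S^(1/2) = (1/0.037) × 1.445^(2/3) × 0.0015^(1/2) = 1.34 m/s.

V = 1.34 m/s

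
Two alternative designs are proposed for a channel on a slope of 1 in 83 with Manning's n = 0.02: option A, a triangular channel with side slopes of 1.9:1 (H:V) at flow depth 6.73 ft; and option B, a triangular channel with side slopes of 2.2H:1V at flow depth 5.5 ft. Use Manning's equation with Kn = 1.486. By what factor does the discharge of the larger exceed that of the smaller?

1.45

Channel A: For a triangular section with side slope z = 1.9: A = zy² = 1.9×6.73² = 86.06 ft²; P = 2y√(1+z²) = 2×6.73×2.147 = 28.9 ft. Hydraulic radius R = A/P = 86.06/28.9 = 2.978 ft. Q_A = (1.486/0.02)·86.06·2.978^(2/3)·√0.01205 = 1453 ft³/s.
Channel B: For a triangular section with side slope z = 2.2: A = zy² = 2.2×5.5² = 66.55 ft²; P = 2y√(1+z²) = 2×5.5×2.417 = 26.58 ft. Hydraulic radius R = A/P = 66.55/26.58 = 2.504 ft. Q_B = (1.486/0.02)·66.55·2.504^(2/3)·√0.01205 = 1001 ft³/s.
The larger discharge is 1453 ft³/s and the smaller is 1001 ft³/s; the ratio is 1.45.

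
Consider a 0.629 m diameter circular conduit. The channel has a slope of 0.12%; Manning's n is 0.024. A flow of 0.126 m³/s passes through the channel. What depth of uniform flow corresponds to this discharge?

y_n = 0.496 m

Manning's equation rearranged: A R^(2/3) = nQ / (1·√S) = 0.024 × 0.126 / (√0.0012) = 0.0873.
At y = 0.4 m: A R^(2/3) = 0.06635 — short.
At y = 0.585 m: A R^(2/3) = 0.09734 — over.
At y = 0.496 m: A R^(2/3) = 0.08722 — matches.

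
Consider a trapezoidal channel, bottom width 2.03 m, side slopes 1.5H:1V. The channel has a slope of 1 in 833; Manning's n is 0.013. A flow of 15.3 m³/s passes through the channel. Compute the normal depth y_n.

Manning's equation rearranged: A R^(2/3) = nQ / (1·√S) = 0.013 × 15.3 / (√0.0012) = 5.741.
At y = 1.71 m: A R^(2/3) = 7.64 — too large.
At y = 1.27 m: A R^(2/3) = 4.148 — too small.
At y = 1.49 m: A R^(2/3) = 5.74 — matches.

y_n = 1.49 m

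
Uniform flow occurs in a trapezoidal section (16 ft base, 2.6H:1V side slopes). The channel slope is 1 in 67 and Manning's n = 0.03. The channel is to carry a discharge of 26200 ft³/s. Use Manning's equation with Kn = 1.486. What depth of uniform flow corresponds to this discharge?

y_n = 16.7 ft

Manning's equation rearranged: A R^(2/3) = nQ / (1.486·√S) = 0.03 × 26200 / (1.486 × √0.01493) = 4330.
Trying y = 18.7 ft: A R^(2/3) = 5629 — over.
Trying y = 16.7 ft: A R^(2/3) = 4325 — ≈ 4330.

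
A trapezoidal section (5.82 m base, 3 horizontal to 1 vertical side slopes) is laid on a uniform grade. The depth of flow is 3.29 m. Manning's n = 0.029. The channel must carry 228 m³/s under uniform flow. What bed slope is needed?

With bottom width b = 5.82 m and side slope z = 3: A = (b + zy)y = (5.82 + 3×3.29)×3.29 = 51.62 m²; P = b + 2y√(1+z²) = 5.82 + 2×3.29×3.162 = 26.63 m.
Hydraulic radius R = A/P = 51.62/26.63 = 1.939 m.
From Manning's equation, S = [nQ / (1 A R^(2/3))]² = [0.029 × 228 / (1 × 51.62 × 1.939^(2/3))]² = 0.00679.

S = 0.00679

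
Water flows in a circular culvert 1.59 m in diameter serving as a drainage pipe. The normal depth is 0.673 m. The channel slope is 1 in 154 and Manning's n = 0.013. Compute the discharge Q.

For a circular section of diameter D = 1.59 m at depth y = 0.673 m, the central angle is θ = 2 arccos(1 − 2y/D) = 2.833 rad. Then A = (D²/8)(θ − sin θ) = 0.7996 m² and P = Dθ/2 = 2.253 m.
Hydraulic radius R = A/P = 0.7996/2.253 = 0.355 m.
Manning's equation: Q = (1/n) A R^(2/3) S^(1/2) = (1/0.013) × 0.7996 × 0.355^(2/3) × 0.006494^(1/2) = 2.48 m³/s.

Q = 2.48 m³/s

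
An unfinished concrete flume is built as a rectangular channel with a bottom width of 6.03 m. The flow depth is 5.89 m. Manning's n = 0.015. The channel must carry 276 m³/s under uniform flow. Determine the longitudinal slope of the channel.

S = 0.00541

Flow area A = b·y = 6.03 × 5.89 = 35.52 m². Wetted perimeter P = b + 2y = 6.03 + 2×5.89 = 17.81 m.
Hydraulic radius R = A/P = 35.52/17.81 = 1.994 m.
From Manning's equation, S = [nQ / (1 A R^(2/3))]² = [0.015 × 276 / (1 × 35.52 × 1.994^(2/3))]² = 0.00541.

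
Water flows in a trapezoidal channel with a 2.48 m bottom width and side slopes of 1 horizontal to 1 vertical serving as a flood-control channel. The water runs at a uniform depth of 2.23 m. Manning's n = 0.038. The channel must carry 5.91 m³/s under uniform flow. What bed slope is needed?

With bottom width b = 2.48 m and side slope z = 1: A = (b + zy)y = (2.48 + 1×2.23)×2.23 = 10.5 m²; P = b + 2y√(1+z²) = 2.48 + 2×2.23×1.414 = 8.787 m.
Hydraulic radius R = A/P = 10.5/8.787 = 1.195 m.
From Manning's equation, S = [nQ / (1 A R^(2/3))]² = [0.038 × 5.91 / (1 × 10.5 × 1.195^(2/3))]² = 0.00036.

S = 0.00036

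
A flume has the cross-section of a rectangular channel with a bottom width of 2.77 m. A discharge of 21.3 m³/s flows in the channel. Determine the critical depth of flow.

y_c = 1.82 m

For a rectangular channel, critical depth y_c = (q²/g)^(1/3) where q = Q/b = 21.3/2.77 = 7.69 m²/s.
So y_c = (7.69²/9.81)^(1/3) = 1.82 m.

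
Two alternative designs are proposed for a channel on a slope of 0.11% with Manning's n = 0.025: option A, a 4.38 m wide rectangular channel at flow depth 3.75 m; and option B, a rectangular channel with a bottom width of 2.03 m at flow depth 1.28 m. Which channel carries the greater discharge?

channel A

Channel A: Flow area A = b·y = 4.38 × 3.75 = 16.43 m². Wetted perimeter P = b + 2y = 4.38 + 2×3.75 = 11.88 m. Hydraulic radius R = A/P = 16.43/11.88 = 1.383 m. Q_A = (1/0.025)·16.43·1.383^(2/3)·√0.0011 = 27.04 m³/s.
Channel B: Flow area A = b·y = 2.03 × 1.28 = 2.598 m². Wetted perimeter P = b + 2y = 2.03 + 2×1.28 = 4.59 m. Hydraulic radius R = A/P = 2.598/4.59 = 0.5661 m. Q_B = (1/0.025)·2.598·0.5661^(2/3)·√0.0011 = 2.359 m³/s.
Q_A = 27.04 m³/s vs Q_B = 2.359 m³/s, so channel A carries more.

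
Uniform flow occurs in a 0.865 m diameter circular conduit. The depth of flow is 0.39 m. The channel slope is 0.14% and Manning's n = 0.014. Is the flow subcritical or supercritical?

subcritical

For a circular section of diameter D = 0.865 m at depth y = 0.39 m, the central angle is θ = 2 arccos(1 − 2y/D) = 2.945 rad. Then A = (D²/8)(θ − sin θ) = 0.2571 m² and P = Dθ/2 = 1.274 m.
Hydraulic radius R = A/P = 0.2571/1.274 = 0.2019 m.
V = (1/n) R^(2/3) √S = (1/0.014) × 0.2019^(2/3) × √0.0014 = 0.9198 m/s. Hydraulic depth D_h = A/T = 0.2571/0.8608 = 0.2987 m.
Froude number Fr = V/√(g·D_h) = 0.9198/√(9.81×0.2987) = 0.537, which is less than 1, so the flow is subcritical.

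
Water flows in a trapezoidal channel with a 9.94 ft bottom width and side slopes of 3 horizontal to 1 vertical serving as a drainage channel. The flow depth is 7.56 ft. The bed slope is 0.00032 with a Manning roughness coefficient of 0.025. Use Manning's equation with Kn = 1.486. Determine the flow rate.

With bottom width b = 9.94 ft and side slope z = 3: A = (b + zy)y = (9.94 + 3×7.56)×7.56 = 246.6 ft²; P = b + 2y√(1+z²) = 9.94 + 2×7.56×3.162 = 57.75 ft.
Hydraulic radius R = A/P = 246.6/57.75 = 4.27 ft.
Manning's equation: Q = (1.486/n) A R^(2/3) S^(1/2) = (1.486/0.025) × 246.6 × 4.27^(2/3) × 0.00032^(1/2) = 690 ft³/s.

Q = 690 ft³/s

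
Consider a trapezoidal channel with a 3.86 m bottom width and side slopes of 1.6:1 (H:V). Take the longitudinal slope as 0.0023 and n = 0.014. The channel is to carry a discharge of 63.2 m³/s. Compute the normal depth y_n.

y_n = 2.13 m

Manning's equation rearranged: A R^(2/3) = nQ / (1·√S) = 0.014 × 63.2 / (√0.0023) = 18.45.
Trying y = 2.67 m: A R^(2/3) = 29.18 — over.
Trying y = 1.6 m: A R^(2/3) = 10.53 — short.
Trying y = 2.13 m: A R^(2/3) = 18.45 — close enough.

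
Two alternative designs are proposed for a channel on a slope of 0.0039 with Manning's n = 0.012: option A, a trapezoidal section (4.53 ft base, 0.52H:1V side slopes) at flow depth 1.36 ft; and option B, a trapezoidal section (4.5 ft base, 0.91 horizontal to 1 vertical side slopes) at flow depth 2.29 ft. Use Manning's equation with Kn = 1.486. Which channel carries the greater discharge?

Channel A: With bottom width b = 4.53 ft and side slope z = 0.52: A = (b + zy)y = (4.53 + 0.52×1.36)×1.36 = 7.123 ft²; P = b + 2y√(1+z²) = 4.53 + 2×1.36×1.127 = 7.596 ft. Hydraulic radius R = A/P = 7.123/7.596 = 0.9377 ft. Q_A = (1.486/0.012)·7.123·0.9377^(2/3)·√0.0039 = 52.77 ft³/s.
Channel B: With bottom width b = 4.5 ft and side slope z = 0.91: A = (b + zy)y = (4.5 + 0.91×2.29)×2.29 = 15.08 ft²; P = b + 2y√(1+z²) = 4.5 + 2×2.29×1.352 = 10.69 ft. Hydraulic radius R = A/P = 15.08/10.69 = 1.41 ft. Q_B = (1.486/0.012)·15.08·1.41^(2/3)·√0.0039 = 146.6 ft³/s.
Q_A = 52.77 ft³/s vs Q_B = 146.6 ft³/s, so channel B carries more.

channel B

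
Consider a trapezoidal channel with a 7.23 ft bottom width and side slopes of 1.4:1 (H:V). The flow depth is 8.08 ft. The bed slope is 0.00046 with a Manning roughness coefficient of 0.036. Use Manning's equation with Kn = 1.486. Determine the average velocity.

V = 2.33 ft/s

With bottom width b = 7.23 ft and side slope z = 1.4: A = (b + zy)y = (7.23 + 1.4×8.08)×8.08 = 149.8 ft²; P = b + 2y√(1+z²) = 7.23 + 2×8.08×1.72 = 35.03 ft.
Hydraulic radius R = A/P = 149.8/35.03 = 4.277 ft.
From Manning's equation, V = (1.486/n) R^(2/3) S^(1/2) = (1.486/0.036) × 4.277^(2/3) × 0.00046^(1/2) = 2.33 ft/s.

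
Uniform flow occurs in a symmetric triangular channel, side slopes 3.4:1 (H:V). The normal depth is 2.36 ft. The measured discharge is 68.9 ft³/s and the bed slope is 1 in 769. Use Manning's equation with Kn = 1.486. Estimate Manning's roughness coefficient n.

For a triangular section with side slope z = 3.4: A = zy² = 3.4×2.36² = 18.94 ft²; P = 2y√(1+z²) = 2×2.36×3.544 = 16.73 ft.
Hydraulic radius R = A/P = 18.94/16.73 = 1.132 ft.
Rearranging Manning's equation: n = (1.486/Q) A R^(2/3) S^(1/2) = (1.486/68.9) × 18.94 × 1.132^(2/3) × √0.0013 = 0.016.

n = 0.016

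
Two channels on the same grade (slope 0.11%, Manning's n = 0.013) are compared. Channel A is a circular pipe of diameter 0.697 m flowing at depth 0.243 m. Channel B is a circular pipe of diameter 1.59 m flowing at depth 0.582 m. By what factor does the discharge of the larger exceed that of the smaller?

9.88

Channel A: For a circular section of diameter D = 0.697 m at depth y = 0.243 m, the central angle is θ = 2 arccos(1 − 2y/D) = 2.526 rad. Then A = (D²/8)(θ − sin θ) = 0.1184 m² and P = Dθ/2 = 0.8805 m. Hydraulic radius R = A/P = 0.1184/0.8805 = 0.1345 m. Q_A = (1/0.013)·0.1184·0.1345^(2/3)·√0.0011 = 0.07927 m³/s.
Channel B: For a circular section of diameter D = 1.59 m at depth y = 0.582 m, the central angle is θ = 2 arccos(1 − 2y/D) = 2.599 rad. Then A = (D²/8)(θ − sin θ) = 0.6582 m² and P = Dθ/2 = 2.066 m. Hydraulic radius R = A/P = 0.6582/2.066 = 0.3185 m. Q_B = (1/0.013)·0.6582·0.3185^(2/3)·√0.0011 = 0.7832 m³/s.
The larger discharge is 0.7832 m³/s and the smaller is 0.07927 m³/s; the ratio is 9.88.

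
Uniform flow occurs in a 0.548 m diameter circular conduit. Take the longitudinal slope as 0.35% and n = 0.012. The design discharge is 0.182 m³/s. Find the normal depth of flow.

Manning's equation rearranged: A R^(2/3) = nQ / (1·√S) = 0.012 × 0.182 / (√0.0035) = 0.03692.
Trying y = 0.373 m: A R^(2/3) = 0.05056 — too large.
Trying y = 0.26 m: A R^(2/3) = 0.02864 — too small.
Trying y = 0.302 m: A R^(2/3) = 0.03683 — matches.

y_n = 0.302 m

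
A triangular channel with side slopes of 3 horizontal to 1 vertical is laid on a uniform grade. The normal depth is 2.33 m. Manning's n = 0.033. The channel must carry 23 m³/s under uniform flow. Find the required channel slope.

S = 0.0019

For a triangular section with side slope z = 3: A = zy² = 3×2.33² = 16.29 m²; P = 2y√(1+z²) = 2×2.33×3.162 = 14.74 m.
Hydraulic radius R = A/P = 16.29/14.74 = 1.105 m.
From Manning's equation, S = [nQ / (1 A R^(2/3))]² = [0.033 × 23 / (1 × 16.29 × 1.105^(2/3))]² = 0.0019.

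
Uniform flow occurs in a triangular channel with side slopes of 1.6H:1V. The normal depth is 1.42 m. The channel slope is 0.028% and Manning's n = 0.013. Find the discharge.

Q = 2.96 m³/s

For a triangular section with side slope z = 1.6: A = zy² = 1.6×1.42² = 3.226 m²; P = 2y√(1+z²) = 2×1.42×1.887 = 5.359 m.
Hydraulic radius R = A/P = 3.226/5.359 = 0.6021 m.
Manning's equation: Q = (1/n) A R^(2/3) S^(1/2) = (1/0.013) × 3.226 × 0.6021^(2/3) × 0.00028^(1/2) = 2.96 m³/s.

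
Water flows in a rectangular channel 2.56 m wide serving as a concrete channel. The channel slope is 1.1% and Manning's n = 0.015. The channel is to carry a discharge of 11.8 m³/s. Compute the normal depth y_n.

y_n = 0.977 m

Manning's equation rearranged: A R^(2/3) = nQ / (1·√S) = 0.015 × 11.8 / (√0.011) = 1.688.
At y = 1.21 m: A R^(2/3) = 2.257 — over.
At y = 0.872 m: A R^(2/3) = 1.441 — short.
At y = 0.977 m: A R^(2/3) = 1.687 — matches.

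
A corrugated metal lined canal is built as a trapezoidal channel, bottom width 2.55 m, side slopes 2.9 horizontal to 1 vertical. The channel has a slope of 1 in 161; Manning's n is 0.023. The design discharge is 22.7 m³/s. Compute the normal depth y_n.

y_n = 1.27 m

Manning's equation rearranged: A R^(2/3) = nQ / (1·√S) = 0.023 × 22.7 / (√0.006211) = 6.625.
Try y = 1.53 m: A R^(2/3) = 9.932 — high.
Try y = 1.27 m: A R^(2/3) = 6.624 — ≈ 6.625.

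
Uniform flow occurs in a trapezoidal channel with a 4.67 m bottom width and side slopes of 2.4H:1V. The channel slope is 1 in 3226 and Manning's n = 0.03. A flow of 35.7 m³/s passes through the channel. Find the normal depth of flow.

Manning's equation rearranged: A R^(2/3) = nQ / (1·√S) = 0.03 × 35.7 / (√0.00031) = 60.83.
Trying y = 2.81 m: A R^(2/3) = 45.03 — low.
Trying y = 3.56 m: A R^(2/3) = 75.4 — high.
Trying y = 3.23 m: A R^(2/3) = 60.88 — ≈ 60.83.

y_n = 3.23 m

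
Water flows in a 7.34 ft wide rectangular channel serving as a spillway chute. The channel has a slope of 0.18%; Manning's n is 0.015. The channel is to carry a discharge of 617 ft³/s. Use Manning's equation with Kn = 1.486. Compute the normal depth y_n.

Manning's equation rearranged: A R^(2/3) = nQ / (1.486·√S) = 0.015 × 617 / (1.486 × √0.0018) = 146.8.
Try y = 8.65 ft: A R^(2/3) = 119.3 — short.
Try y = 11.4 ft: A R^(2/3) = 165.3 — over.
Try y = 10.3 ft: A R^(2/3) = 146.8 — close enough.

y_n = 10.3 ft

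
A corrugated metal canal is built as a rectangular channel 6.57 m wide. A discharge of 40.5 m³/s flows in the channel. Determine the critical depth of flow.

For a rectangular channel, critical depth y_c = (q²/g)^(1/3) where q = Q/b = 40.5/6.57 = 6.164 m²/s.
So y_c = (6.164²/9.81)^(1/3) = 1.57 m.

y_c = 1.57 m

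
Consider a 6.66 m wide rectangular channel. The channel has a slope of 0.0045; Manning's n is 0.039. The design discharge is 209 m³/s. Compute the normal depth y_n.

Manning's equation rearranged: A R^(2/3) = nQ / (1·√S) = 0.039 × 209 / (√0.0045) = 121.5.
At y = 8.1 m: A R^(2/3) = 95.62 — short.
At y = 9.92 m: A R^(2/3) = 121.5 — matches.

y_n = 9.92 m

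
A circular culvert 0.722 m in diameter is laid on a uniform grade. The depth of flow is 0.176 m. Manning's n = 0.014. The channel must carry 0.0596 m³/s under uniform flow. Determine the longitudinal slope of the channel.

For a circular section of diameter D = 0.722 m at depth y = 0.176 m, the central angle is θ = 2 arccos(1 − 2y/D) = 2.065 rad. Then A = (D²/8)(θ − sin θ) = 0.07724 m² and P = Dθ/2 = 0.7456 m.
Hydraulic radius R = A/P = 0.07724/0.7456 = 0.1036 m.
From Manning's equation, S = [nQ / (1 A R^(2/3))]² = [0.014 × 0.0596 / (1 × 0.07724 × 0.1036^(2/3))]² = 0.0024.

S = 0.0024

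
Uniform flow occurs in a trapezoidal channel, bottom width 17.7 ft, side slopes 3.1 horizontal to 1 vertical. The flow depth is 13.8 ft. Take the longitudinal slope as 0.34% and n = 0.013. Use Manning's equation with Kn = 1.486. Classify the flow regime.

supercritical

With bottom width b = 17.7 ft and side slope z = 3.1: A = (b + zy)y = (17.7 + 3.1×13.8)×13.8 = 834.6 ft²; P = b + 2y√(1+z²) = 17.7 + 2×13.8×3.257 = 107.6 ft.
Hydraulic radius R = A/P = 834.6/107.6 = 7.757 ft.
V = (1.486/n) R^(2/3) √S = (1.486/0.013) × 7.757^(2/3) × √0.0034 = 26.12 ft/s. Hydraulic depth D_h = A/T = 834.6/103.3 = 8.083 ft.
Froude number Fr = V/√(g·D_h) = 26.12/√(32.2×8.083) = 1.62, which is greater than 1, so the flow is supercritical.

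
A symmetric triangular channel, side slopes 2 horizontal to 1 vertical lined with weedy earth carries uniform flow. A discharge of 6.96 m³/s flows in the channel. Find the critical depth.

At critical depth, Q² T / (g A³) = 1, i.e. A³/T = Q²/g = 6.96²/9.81 = 4.938.
At y = 0.827 m: A³/T = 0.7737 — low.
At y = 1.2 m: A³/T = 4.977 — matches.

y_c = 1.2 m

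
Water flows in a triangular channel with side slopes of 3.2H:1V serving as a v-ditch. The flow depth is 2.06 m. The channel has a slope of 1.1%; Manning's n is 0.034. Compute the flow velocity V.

For a triangular section with side slope z = 3.2: A = zy² = 3.2×2.06² = 13.58 m²; P = 2y√(1+z²) = 2×2.06×3.353 = 13.81 m.
Hydraulic radius R = A/P = 13.58/13.81 = 0.9831 m.
From Manning's equation, V = (1/n) R^(2/3) S^(1/2) = (1/0.034) × 0.9831^(2/3) × 0.011^(1/2) = 3.05 m/s.

V = 3.05 m/s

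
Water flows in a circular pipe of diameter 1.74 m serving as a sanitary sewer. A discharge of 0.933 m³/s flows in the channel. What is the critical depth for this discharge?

y_c = 0.468 m

At critical depth, Q² T / (g A³) = 1, i.e. A³/T = Q²/g = 0.933²/9.81 = 0.08873.
Try y = 0.557 m: A³/T = 0.1741 — over.
Try y = 0.418 m: A³/T = 0.05707 — short.
Try y = 0.468 m: A³/T = 0.08863 — ≈ 0.08873.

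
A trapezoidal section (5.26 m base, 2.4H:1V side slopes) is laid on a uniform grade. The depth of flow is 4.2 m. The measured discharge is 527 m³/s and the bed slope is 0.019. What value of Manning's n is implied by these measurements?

With bottom width b = 5.26 m and side slope z = 2.4: A = (b + zy)y = (5.26 + 2.4×4.2)×4.2 = 64.43 m²; P = b + 2y√(1+z²) = 5.26 + 2×4.2×2.6 = 27.1 m.
Hydraulic radius R = A/P = 64.43/27.1 = 2.377 m.
Rearranging Manning's equation: n = (1/Q) A R^(2/3) S^(1/2) = (1/527) × 64.43 × 2.377^(2/3) × √0.019 = 0.03.

n = 0.03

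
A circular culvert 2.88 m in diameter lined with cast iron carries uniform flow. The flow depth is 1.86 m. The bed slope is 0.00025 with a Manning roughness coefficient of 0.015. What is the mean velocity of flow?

For a circular section of diameter D = 2.88 m at depth y = 1.86 m, the central angle is θ = 2 arccos(1 − 2y/D) = 3.734 rad. Then A = (D²/8)(θ − sin θ) = 4.449 m² and P = Dθ/2 = 5.376 m.
Hydraulic radius R = A/P = 4.449/5.376 = 0.8276 m.
From Manning's equation, V = (1/n) R^(2/3) S^(1/2) = (1/0.015) × 0.8276^(2/3) × 0.00025^(1/2) = 0.929 m/s.

V = 0.929 m/s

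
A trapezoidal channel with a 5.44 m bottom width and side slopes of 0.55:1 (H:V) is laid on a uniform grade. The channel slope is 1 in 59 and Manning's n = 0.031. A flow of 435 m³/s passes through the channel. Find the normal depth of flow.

Manning's equation rearranged: A R^(2/3) = nQ / (1·√S) = 0.031 × 435 / (√0.01695) = 103.6.
At y = 7.22 m: A R^(2/3) = 144.5 — high.
At y = 6.03 m: A R^(2/3) = 103.6 — ≈ 103.6.

y_n = 6.03 m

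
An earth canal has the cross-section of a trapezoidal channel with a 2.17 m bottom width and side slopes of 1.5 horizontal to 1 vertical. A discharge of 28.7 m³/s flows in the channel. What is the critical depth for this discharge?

y_c = 1.77 m

At critical depth, Q² T / (g A³) = 1, i.e. A³/T = Q²/g = 28.7²/9.81 = 83.96.
At y = 1.26 m: A³/T = 22.5 — low.
At y = 1.77 m: A³/T = 83.27 — matches.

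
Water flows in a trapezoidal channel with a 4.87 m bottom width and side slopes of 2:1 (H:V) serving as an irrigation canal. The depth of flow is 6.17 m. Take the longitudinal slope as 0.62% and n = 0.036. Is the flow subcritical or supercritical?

subcritical

With bottom width b = 4.87 m and side slope z = 2: A = (b + zy)y = (4.87 + 2×6.17)×6.17 = 106.2 m²; P = b + 2y√(1+z²) = 4.87 + 2×6.17×2.236 = 32.46 m.
Hydraulic radius R = A/P = 106.2/32.46 = 3.271 m.
V = (1/n) R^(2/3) √S = (1/0.036) × 3.271^(2/3) × √0.0062 = 4.82 m/s. Hydraulic depth D_h = A/T = 106.2/29.55 = 3.593 m.
Froude number Fr = V/√(g·D_h) = 4.82/√(9.81×3.593) = 0.812, which is less than 1, so the flow is subcritical.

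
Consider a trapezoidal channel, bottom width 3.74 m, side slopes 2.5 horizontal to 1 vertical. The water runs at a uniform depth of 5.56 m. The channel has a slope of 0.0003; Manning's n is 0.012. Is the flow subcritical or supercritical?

With bottom width b = 3.74 m and side slope z = 2.5: A = (b + zy)y = (3.74 + 2.5×5.56)×5.56 = 98.08 m²; P = b + 2y√(1+z²) = 3.74 + 2×5.56×2.693 = 33.68 m.
Hydraulic radius R = A/P = 98.08/33.68 = 2.912 m.
V = (1/n) R^(2/3) √S = (1/0.012) × 2.912^(2/3) × √0.0003 = 2.943 m/s. Hydraulic depth D_h = A/T = 98.08/31.54 = 3.11 m.
Froude number Fr = V/√(g·D_h) = 2.943/√(9.81×3.11) = 0.533, which is less than 1, so the flow is subcritical.

subcritical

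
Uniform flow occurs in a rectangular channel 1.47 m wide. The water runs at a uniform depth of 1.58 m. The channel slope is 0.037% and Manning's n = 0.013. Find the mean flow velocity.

Flow area A = b·y = 1.47 × 1.58 = 2.323 m². Wetted perimeter P = b + 2y = 1.47 + 2×1.58 = 4.63 m.
Hydraulic radius R = A/P = 2.323/4.63 = 0.5016 m.
From Manning's equation, V = (1/n) R^(2/3) S^(1/2) = (1/0.013) × 0.5016^(2/3) × 0.00037^(1/2) = 0.934 m/s.

V = 0.934 m/s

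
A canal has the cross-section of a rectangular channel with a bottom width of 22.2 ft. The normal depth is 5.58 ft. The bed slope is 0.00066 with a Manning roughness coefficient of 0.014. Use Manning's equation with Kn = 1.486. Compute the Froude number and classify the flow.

subcritical

Flow area A = b·y = 22.2 × 5.58 = 123.9 ft². Wetted perimeter P = b + 2y = 22.2 + 2×5.58 = 33.36 ft.
Hydraulic radius R = A/P = 123.9/33.36 = 3.713 ft.
V = (1.486/n) R^(2/3) √S = (1.486/0.014) × 3.713^(2/3) × √0.00066 = 6.539 ft/s. Hydraulic depth D_h = A/T = 123.9/22.2 = 5.58 ft.
Froude number Fr = V/√(g·D_h) = 6.539/√(32.2×5.58) = 0.488, which is less than 1, so the flow is subcritical.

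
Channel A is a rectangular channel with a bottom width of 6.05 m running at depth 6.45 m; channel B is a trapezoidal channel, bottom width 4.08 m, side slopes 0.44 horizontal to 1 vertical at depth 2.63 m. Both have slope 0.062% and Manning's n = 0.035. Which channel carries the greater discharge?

Channel A: Flow area A = b·y = 6.05 × 6.45 = 39.02 m². Wetted perimeter P = b + 2y = 6.05 + 2×6.45 = 18.95 m. Hydraulic radius R = A/P = 39.02/18.95 = 2.059 m. Q_A = (1/0.035)·39.02·2.059^(2/3)·√0.00062 = 44.93 m³/s.
Channel B: With bottom width b = 4.08 m and side slope z = 0.44: A = (b + zy)y = (4.08 + 0.44×2.63)×2.63 = 13.77 m²; P = b + 2y√(1+z²) = 4.08 + 2×2.63×1.093 = 9.827 m. Hydraulic radius R = A/P = 13.77/9.827 = 1.402 m. Q_B = (1/0.035)·13.77·1.402^(2/3)·√0.00062 = 12.27 m³/s.
Q_A = 44.93 m³/s vs Q_B = 12.27 m³/s, so channel A carries more.

channel A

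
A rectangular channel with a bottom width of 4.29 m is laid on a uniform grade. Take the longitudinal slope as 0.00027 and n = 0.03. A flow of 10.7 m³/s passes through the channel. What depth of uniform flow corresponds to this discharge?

Manning's equation rearranged: A R^(2/3) = nQ / (1·√S) = 0.03 × 10.7 / (√0.00027) = 19.54.
Trying y = 4.22 m: A R^(2/3) = 22.89 — over.
Trying y = 2.96 m: A R^(2/3) = 14.69 — short.
Trying y = 3.71 m: A R^(2/3) = 19.53 — close enough.

y_n = 3.71 m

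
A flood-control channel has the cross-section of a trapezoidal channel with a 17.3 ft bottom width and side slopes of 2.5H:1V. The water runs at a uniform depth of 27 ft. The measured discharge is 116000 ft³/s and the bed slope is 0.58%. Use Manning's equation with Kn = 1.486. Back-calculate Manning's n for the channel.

With bottom width b = 17.3 ft and side slope z = 2.5: A = (b + zy)y = (17.3 + 2.5×27)×27 = 2290 ft²; P = b + 2y√(1+z²) = 17.3 + 2×27×2.693 = 162.7 ft.
Hydraulic radius R = A/P = 2290/162.7 = 14.07 ft.
Rearranging Manning's equation: n = (1.486/Q) A R^(2/3) S^(1/2) = (1.486/116000) × 2290 × 14.07^(2/3) × √0.0058 = 0.013.

n = 0.013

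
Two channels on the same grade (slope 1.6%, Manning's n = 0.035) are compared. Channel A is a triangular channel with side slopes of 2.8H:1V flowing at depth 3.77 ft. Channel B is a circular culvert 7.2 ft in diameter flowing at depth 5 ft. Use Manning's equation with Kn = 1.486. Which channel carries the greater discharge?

Channel A: For a triangular section with side slope z = 2.8: A = zy² = 2.8×3.77² = 39.8 ft²; P = 2y√(1+z²) = 2×3.77×2.973 = 22.42 ft. Hydraulic radius R = A/P = 39.8/22.42 = 1.775 ft. Q_A = (1.486/0.035)·39.8·1.775^(2/3)·√0.016 = 313.3 ft³/s.
Channel B: For a circular section of diameter D = 7.2 ft at depth y = 5 ft, the central angle is θ = 2 arccos(1 − 2y/D) = 3.94 rad. Then A = (D²/8)(θ − sin θ) = 30.18 ft² and P = Dθ/2 = 14.19 ft. Hydraulic radius R = A/P = 30.18/14.19 = 2.127 ft. Q_B = (1.486/0.035)·30.18·2.127^(2/3)·√0.016 = 268.1 ft³/s.
Q_A = 313.3 ft³/s vs Q_B = 268.1 ft³/s, so channel A carries more.

channel A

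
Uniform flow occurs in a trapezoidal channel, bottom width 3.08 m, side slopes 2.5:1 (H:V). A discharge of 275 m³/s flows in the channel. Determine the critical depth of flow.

y_c = 4.2 m

At critical depth, Q² T / (g A³) = 1, i.e. A³/T = Q²/g = 275²/9.81 = 7709.
Trying y = 4.71 m: A³/T = 12860 — too large.
Trying y = 4.2 m: A³/T = 7705 — matches.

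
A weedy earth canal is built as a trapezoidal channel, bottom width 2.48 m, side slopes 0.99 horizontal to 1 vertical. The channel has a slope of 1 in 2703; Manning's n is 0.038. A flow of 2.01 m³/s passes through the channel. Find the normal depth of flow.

y_n = 1.26 m

Manning's equation rearranged: A R^(2/3) = nQ / (1·√S) = 0.038 × 2.01 / (√0.00037) = 3.971.
Trying y = 0.893 m: A R^(2/3) = 2.141 — too small.
Trying y = 1.46 m: A R^(2/3) = 5.222 — too large.
Trying y = 1.26 m: A R^(2/3) = 3.977 — ≈ 3.971.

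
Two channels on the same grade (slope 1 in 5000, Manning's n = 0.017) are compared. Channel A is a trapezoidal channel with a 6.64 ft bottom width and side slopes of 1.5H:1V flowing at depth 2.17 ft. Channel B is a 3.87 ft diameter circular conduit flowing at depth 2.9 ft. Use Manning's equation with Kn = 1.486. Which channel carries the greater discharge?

channel A

Channel A: With bottom width b = 6.64 ft and side slope z = 1.5: A = (b + zy)y = (6.64 + 1.5×2.17)×2.17 = 21.47 ft²; P = b + 2y√(1+z²) = 6.64 + 2×2.17×1.803 = 14.46 ft. Hydraulic radius R = A/P = 21.47/14.46 = 1.485 ft. Q_A = (1.486/0.017)·21.47·1.485^(2/3)·√0.0002 = 34.54 ft³/s.
Channel B: For a circular section of diameter D = 3.87 ft at depth y = 2.9 ft, the central angle is θ = 2 arccos(1 − 2y/D) = 4.186 rad. Then A = (D²/8)(θ − sin θ) = 9.455 ft² and P = Dθ/2 = 8.1 ft. Hydraulic radius R = A/P = 9.455/8.1 = 1.167 ft. Q_B = (1.486/0.017)·9.455·1.167^(2/3)·√0.0002 = 12.96 ft³/s.
Q_A = 34.54 ft³/s vs Q_B = 12.96 ft³/s, so channel A carries more.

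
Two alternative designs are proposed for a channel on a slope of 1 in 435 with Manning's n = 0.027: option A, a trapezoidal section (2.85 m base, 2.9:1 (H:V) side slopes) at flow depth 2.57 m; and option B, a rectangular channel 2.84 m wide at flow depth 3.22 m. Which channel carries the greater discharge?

Channel A: With bottom width b = 2.85 m and side slope z = 2.9: A = (b + zy)y = (2.85 + 2.9×2.57)×2.57 = 26.48 m²; P = b + 2y√(1+z²) = 2.85 + 2×2.57×3.068 = 18.62 m. Hydraulic radius R = A/P = 26.48/18.62 = 1.422 m. Q_A = (1/0.027)·26.48·1.422^(2/3)·√0.002299 = 59.47 m³/s.
Channel B: Flow area A = b·y = 2.84 × 3.22 = 9.145 m². Wetted perimeter P = b + 2y = 2.84 + 2×3.22 = 9.28 m. Hydraulic radius R = A/P = 9.145/9.28 = 0.9854 m. Q_B = (1/0.027)·9.145·0.9854^(2/3)·√0.002299 = 16.08 m³/s.
Q_A = 59.47 m³/s vs Q_B = 16.08 m³/s, so channel A carries more.

channel A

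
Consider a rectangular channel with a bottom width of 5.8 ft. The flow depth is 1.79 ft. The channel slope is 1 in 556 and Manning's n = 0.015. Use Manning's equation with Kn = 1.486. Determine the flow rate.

Flow area A = b·y = 5.8 × 1.79 = 10.38 ft². Wetted perimeter P = b + 2y = 5.8 + 2×1.79 = 9.38 ft.
Hydraulic radius R = A/P = 10.38/9.38 = 1.107 ft.
Manning's equation: Q = (1.486/n) A R^(2/3) S^(1/2) = (1.486/0.015) × 10.38 × 1.107^(2/3) × 0.001799^(1/2) = 46.7 ft³/s.

Q = 46.7 ft³/s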